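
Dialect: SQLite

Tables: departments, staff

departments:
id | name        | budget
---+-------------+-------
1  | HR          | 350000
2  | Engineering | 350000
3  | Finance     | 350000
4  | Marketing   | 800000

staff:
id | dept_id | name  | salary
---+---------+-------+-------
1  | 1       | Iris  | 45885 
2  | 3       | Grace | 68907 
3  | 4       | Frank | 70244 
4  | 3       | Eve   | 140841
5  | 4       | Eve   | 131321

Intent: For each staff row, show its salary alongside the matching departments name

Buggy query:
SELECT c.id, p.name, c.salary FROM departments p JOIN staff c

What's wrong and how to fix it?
Bug: JOIN with no ON clause produces a cartesian product; every staff row pairs with every departments row

Fix: Specify the join condition linking the foreign key to the parent id

Corrected query:
SELECT c.id, p.name, c.salary FROM departments p JOIN staff c ON c.dept_id = p.id

Result:
id | name      | salary
---+-----------+-------
1  | HR        | 45885 
2  | Finance   | 68907 
3  | Marketing | 70244 
4  | Finance   | 140841
5  | Marketing | 131321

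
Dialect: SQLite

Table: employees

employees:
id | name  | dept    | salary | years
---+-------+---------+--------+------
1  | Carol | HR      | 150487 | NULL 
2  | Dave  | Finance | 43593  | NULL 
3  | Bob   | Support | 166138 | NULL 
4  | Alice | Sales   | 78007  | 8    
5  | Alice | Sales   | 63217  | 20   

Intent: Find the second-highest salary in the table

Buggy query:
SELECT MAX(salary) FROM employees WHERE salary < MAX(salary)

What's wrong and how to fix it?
Bug: The inner MAX is an aggregate inside WHERE, which is not allowed

Fix: Put the inner MAX in a scalar subquery

Corrected query:
SELECT MAX(salary) FROM employees WHERE salary < (SELECT MAX(salary) FROM employees)

Result:
MAX(salary)
-----------
150487     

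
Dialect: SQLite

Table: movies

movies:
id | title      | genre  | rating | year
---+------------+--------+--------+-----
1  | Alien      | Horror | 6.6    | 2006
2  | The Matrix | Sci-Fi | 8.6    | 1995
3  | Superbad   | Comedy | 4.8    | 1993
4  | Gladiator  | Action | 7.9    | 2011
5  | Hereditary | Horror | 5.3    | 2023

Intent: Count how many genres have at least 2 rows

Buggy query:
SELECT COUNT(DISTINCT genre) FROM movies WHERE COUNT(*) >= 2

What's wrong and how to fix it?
Bug: WHERE filters individual rows, not groups, so a group-level COUNT is invalid there

Fix: Group first with HAVING COUNT(*) >= 2, then COUNT the resulting groups

Corrected query:
SELECT COUNT(*) FROM (SELECT genre FROM movies GROUP BY genre HAVING COUNT(*) >= 2)

Result:
COUNT(*)
--------
1       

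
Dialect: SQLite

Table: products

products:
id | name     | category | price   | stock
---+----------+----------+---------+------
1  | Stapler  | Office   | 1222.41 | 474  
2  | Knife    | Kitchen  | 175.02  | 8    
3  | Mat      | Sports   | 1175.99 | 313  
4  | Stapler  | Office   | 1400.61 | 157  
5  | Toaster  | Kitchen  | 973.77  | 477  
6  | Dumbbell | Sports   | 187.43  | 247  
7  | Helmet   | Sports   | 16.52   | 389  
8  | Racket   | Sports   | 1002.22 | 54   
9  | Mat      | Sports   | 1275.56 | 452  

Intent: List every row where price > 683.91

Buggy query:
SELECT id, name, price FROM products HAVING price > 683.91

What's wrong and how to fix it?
Bug: This is a non-aggregate query (no GROUP BY, no aggregates), so in SQLite the HAVING clause is invalid here; a row-level condition belongs in WHERE

Fix: Replace HAVING with WHERE since the condition applies to individual rows

Corrected query:
SELECT id, name, price FROM products WHERE price > 683.91

Result:
id | name    | price  
---+---------+--------
1  | Stapler | 1222.41
3  | Mat     | 1175.99
4  | Stapler | 1400.61
5  | Toaster | 973.77 
8  | Racket  | 1002.22
9  | Mat     | 1275.56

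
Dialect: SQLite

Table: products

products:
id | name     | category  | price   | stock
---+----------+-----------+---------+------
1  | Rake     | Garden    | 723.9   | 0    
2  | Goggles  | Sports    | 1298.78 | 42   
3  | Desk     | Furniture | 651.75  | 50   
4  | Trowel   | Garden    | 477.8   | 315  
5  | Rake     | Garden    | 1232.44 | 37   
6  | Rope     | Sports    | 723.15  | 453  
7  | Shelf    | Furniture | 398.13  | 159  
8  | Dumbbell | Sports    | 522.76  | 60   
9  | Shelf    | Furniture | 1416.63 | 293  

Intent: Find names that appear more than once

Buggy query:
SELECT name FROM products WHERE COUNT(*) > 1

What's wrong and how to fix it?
Bug: WHERE can't reference COUNT(*); aggregates are computed after WHERE

Fix: Group first, then use HAVING for the count condition

Corrected query:
SELECT name FROM products GROUP BY name HAVING COUNT(*) > 1

Result:
name 
-----
Rake 
Shelf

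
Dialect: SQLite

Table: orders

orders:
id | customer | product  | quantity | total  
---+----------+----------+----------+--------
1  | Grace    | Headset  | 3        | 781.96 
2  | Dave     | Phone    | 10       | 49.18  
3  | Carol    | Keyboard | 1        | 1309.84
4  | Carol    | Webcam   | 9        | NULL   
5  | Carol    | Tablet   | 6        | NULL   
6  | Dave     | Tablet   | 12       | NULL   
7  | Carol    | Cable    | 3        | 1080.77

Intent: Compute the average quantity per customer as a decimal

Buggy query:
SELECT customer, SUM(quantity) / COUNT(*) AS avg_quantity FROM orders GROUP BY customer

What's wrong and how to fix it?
Bug: SUM(quantity) and COUNT(*) are both integers; the division truncates the fractional part

Fix: Multiply by 1.0 (or CAST to REAL) to force floating-point division

Corrected query:
SELECT customer, SUM(quantity) * 1.0 / COUNT(*) AS avg_quantity FROM orders GROUP BY customer

Result:
customer | avg_quantity
---------+-------------
Carol    | 4.75        
Dave     | 11          
Grace    | 3           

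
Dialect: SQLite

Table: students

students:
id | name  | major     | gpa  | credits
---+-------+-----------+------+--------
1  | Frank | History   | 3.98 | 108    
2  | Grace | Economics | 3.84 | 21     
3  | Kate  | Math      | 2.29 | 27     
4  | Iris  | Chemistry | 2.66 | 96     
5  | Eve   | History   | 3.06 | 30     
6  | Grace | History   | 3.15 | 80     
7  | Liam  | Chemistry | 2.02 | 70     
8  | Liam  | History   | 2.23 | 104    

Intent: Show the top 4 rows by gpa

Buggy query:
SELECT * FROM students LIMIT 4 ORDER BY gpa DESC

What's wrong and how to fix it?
Bug: LIMIT must come after ORDER BY

Fix: Swap the clauses: ORDER BY first, then LIMIT

Corrected query:
SELECT * FROM students ORDER BY gpa DESC LIMIT 4

Result:
id | name  | major     | gpa  | credits
---+-------+-----------+------+--------
1  | Frank | History   | 3.98 | 108    
2  | Grace | Economics | 3.84 | 21     
6  | Grace | History   | 3.15 | 80     
5  | Eve   | History   | 3.06 | 30     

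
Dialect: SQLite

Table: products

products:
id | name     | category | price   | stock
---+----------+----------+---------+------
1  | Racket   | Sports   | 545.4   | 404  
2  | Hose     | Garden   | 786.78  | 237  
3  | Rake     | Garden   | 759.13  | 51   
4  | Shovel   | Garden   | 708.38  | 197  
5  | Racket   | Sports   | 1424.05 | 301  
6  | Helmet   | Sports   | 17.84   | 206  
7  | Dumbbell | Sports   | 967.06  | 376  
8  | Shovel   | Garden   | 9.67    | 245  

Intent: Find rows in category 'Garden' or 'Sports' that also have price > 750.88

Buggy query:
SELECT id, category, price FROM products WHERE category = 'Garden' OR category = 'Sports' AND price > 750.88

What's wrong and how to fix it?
Bug: Without parentheses, AND is evaluated before OR, so the price filter only applies to the 'Sports' branch

Fix: Group the OR with parentheses (or use IN), then AND the threshold

Corrected query:
SELECT id, category, price FROM products WHERE (category = 'Garden' OR category = 'Sports') AND price > 750.88

Result:
id | category | price  
---+----------+--------
2  | Garden   | 786.78 
3  | Garden   | 759.13 
5  | Sports   | 1424.05
7  | Sports   | 967.06 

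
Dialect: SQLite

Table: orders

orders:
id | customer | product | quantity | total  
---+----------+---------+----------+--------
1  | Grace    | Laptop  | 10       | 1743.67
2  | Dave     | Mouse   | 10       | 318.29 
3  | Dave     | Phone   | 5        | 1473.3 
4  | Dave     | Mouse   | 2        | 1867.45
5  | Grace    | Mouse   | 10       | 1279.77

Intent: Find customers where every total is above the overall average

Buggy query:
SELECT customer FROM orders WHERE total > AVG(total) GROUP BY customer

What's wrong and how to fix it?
Bug: AVG() is an aggregate; it can't sit directly in WHERE

Fix: Compute the overall average in a scalar subquery and compare each group's MIN against it in HAVING

Corrected query:
SELECT customer FROM orders GROUP BY customer HAVING MIN(total) > (SELECT AVG(total) FROM orders)

Result:
(no rows)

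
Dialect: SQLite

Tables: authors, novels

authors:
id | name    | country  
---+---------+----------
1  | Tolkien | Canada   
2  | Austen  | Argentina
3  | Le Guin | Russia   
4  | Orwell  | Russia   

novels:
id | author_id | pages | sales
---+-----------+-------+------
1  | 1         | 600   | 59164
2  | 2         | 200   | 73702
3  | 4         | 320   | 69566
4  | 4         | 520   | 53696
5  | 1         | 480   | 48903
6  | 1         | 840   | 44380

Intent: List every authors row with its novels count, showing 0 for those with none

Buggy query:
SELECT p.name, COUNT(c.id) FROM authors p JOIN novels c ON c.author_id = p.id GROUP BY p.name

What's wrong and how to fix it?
Bug: An inner join excludes parents with zero children

Fix: Switch to LEFT JOIN to retain unmatched parent rows

Corrected query:
SELECT p.name, COUNT(c.id) FROM authors p LEFT JOIN novels c ON c.author_id = p.id GROUP BY p.name

Result:
name    | COUNT(c.id)
--------+------------
Austen  | 1          
Le Guin | 0          
Orwell  | 2          
Tolkien | 3          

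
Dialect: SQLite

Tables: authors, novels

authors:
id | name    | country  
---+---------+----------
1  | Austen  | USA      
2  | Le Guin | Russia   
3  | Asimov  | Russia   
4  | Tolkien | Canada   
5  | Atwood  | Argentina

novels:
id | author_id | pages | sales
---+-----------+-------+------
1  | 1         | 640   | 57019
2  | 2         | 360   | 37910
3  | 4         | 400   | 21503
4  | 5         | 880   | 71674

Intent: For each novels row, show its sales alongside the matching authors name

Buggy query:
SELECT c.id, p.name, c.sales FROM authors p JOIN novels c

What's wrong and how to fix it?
Bug: JOIN with no ON clause produces a cartesian product; every novels row pairs with every authors row

Fix: Add ON c.author_id = p.id to the JOIN

Corrected query:
SELECT c.id, p.name, c.sales FROM authors p JOIN novels c ON c.author_id = p.id

Result:
id | name    | sales
---+---------+------
1  | Austen  | 57019
2  | Le Guin | 37910
3  | Tolkien | 21503
4  | Atwood  | 71674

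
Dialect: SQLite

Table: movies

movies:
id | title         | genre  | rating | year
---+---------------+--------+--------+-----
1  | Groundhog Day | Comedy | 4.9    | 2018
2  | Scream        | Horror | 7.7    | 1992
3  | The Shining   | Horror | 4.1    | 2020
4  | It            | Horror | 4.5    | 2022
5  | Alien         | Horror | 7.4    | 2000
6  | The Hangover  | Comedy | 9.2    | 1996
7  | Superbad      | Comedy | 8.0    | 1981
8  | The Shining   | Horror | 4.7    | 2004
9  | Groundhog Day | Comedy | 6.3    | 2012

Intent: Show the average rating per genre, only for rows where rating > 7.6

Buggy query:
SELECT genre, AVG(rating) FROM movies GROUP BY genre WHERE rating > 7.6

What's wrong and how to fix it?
Bug: WHERE cannot follow GROUP BY

Fix: Move the WHERE clause before GROUP BY

Corrected query:
SELECT genre, AVG(rating) FROM movies WHERE rating > 7.6 GROUP BY genre

Result:
genre  | AVG(rating)
-------+------------
Comedy | 8.6        
Horror | 7.7        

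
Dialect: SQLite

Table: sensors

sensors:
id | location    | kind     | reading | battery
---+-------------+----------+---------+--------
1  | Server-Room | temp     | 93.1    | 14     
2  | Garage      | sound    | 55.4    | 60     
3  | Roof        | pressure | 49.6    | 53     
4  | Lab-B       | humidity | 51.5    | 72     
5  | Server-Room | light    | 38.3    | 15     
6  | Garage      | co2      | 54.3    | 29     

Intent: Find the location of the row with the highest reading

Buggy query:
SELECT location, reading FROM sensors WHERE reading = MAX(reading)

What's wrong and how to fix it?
Bug: MAX(reading) is an aggregate and cannot be used directly in WHERE

Fix: Wrap MAX in a scalar subquery so WHERE compares against a single value

Corrected query:
SELECT location, reading FROM sensors WHERE reading = (SELECT MAX(reading) FROM sensors)

Result:
location    | reading
------------+--------
Server-Room | 93.1   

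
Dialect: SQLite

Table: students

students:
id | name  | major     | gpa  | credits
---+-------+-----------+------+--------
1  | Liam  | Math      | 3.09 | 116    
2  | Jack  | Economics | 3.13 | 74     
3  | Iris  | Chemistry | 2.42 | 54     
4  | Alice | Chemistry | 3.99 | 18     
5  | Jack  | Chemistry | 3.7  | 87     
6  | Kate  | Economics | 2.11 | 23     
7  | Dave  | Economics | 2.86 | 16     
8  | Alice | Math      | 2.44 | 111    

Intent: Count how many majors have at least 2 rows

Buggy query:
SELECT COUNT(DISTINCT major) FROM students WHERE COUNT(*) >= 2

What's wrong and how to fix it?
Bug: WHERE filters individual rows, not groups, so a group-level COUNT is invalid there

Fix: Use a subquery that GROUPs and filters with HAVING, then count its rows

Corrected query:
SELECT COUNT(*) FROM (SELECT major FROM students GROUP BY major HAVING COUNT(*) >= 2)

Result:
COUNT(*)
--------
3       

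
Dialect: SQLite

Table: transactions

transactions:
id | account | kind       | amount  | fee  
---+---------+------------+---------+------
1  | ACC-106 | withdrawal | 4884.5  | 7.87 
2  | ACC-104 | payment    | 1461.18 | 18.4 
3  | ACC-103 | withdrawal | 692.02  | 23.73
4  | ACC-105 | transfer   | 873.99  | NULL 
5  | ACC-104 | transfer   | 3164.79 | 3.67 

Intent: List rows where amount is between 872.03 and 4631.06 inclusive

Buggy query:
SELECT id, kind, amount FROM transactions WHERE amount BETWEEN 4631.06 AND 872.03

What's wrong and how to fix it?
Bug: BETWEEN expects the lower bound first; with 4631.06 AND 872.03 the range is empty

Fix: Swap the bounds so the smaller value comes first

Corrected query:
SELECT id, kind, amount FROM transactions WHERE amount BETWEEN 872.03 AND 4631.06

Result:
id | kind     | amount 
---+----------+--------
2  | payment  | 1461.18
4  | transfer | 873.99 
5  | transfer | 3164.79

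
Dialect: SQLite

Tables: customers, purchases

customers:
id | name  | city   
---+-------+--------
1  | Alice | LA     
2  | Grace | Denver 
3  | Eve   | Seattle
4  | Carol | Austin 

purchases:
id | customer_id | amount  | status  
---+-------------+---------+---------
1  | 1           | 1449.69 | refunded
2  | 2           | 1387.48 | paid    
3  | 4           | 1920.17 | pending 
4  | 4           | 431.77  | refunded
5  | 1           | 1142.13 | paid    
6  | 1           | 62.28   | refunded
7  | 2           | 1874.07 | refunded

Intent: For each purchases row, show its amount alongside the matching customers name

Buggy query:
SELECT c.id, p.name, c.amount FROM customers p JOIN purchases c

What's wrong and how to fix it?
Bug: JOIN with no ON clause produces a cartesian product; every purchases row pairs with every customers row

Fix: Add ON c.customer_id = p.id to the JOIN

Corrected query:
SELECT c.id, p.name, c.amount FROM customers p JOIN purchases c ON c.customer_id = p.id

Result:
id | name  | amount 
---+-------+--------
1  | Alice | 1449.69
2  | Grace | 1387.48
3  | Carol | 1920.17
4  | Carol | 431.77 
5  | Alice | 1142.13
6  | Alice | 62.28  
7  | Grace | 1874.07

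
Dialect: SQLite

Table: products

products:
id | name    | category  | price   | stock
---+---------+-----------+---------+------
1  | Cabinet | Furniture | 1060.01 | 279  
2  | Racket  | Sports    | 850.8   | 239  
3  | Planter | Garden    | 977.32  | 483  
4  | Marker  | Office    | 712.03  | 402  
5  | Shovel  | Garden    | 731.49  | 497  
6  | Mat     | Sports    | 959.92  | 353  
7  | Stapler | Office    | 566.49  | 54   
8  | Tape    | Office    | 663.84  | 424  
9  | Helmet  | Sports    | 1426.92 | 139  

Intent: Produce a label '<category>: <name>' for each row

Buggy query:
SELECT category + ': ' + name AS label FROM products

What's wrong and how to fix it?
Bug: SQLite uses || for string concatenation; + coerces text to numbers (yielding 0)

Fix: Use the || operator for string concatenation

Corrected query:
SELECT category || ': ' || name AS label FROM products

Result:
label             
------------------
Furniture: Cabinet
Sports: Racket    
Garden: Planter   
Office: Marker    
Garden: Shovel    
Sports: Mat       
Office: Stapler   
Office: Tape      
Sports: Helmet    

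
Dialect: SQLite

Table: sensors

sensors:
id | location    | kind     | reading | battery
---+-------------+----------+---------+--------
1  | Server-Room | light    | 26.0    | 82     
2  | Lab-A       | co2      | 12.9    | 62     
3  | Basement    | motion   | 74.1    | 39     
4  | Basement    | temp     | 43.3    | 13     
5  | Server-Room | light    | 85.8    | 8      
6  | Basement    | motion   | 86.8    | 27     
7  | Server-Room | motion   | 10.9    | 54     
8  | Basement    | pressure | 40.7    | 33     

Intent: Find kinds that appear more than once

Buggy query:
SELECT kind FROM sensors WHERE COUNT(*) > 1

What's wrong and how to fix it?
Bug: WHERE can't reference COUNT(*); aggregates are computed after WHERE

Fix: GROUP BY kind, then filter groups with HAVING COUNT(*) > 1

Corrected query:
SELECT kind FROM sensors GROUP BY kind HAVING COUNT(*) > 1

Result:
kind  
------
light 
motion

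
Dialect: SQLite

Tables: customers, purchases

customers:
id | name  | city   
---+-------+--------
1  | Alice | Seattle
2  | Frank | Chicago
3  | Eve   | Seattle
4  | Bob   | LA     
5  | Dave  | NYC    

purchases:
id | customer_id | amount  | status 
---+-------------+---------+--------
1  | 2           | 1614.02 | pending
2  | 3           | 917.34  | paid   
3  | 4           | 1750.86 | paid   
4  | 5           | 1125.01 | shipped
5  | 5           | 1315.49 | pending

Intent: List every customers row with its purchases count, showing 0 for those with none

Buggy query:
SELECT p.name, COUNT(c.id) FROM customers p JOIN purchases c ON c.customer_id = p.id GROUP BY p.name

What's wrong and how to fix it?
Bug: An inner join excludes parents with zero children

Fix: Switch to LEFT JOIN to retain unmatched parent rows

Corrected query:
SELECT p.name, COUNT(c.id) FROM customers p LEFT JOIN purchases c ON c.customer_id = p.id GROUP BY p.name

Result:
name  | COUNT(c.id)
------+------------
Alice | 0          
Bob   | 1          
Dave  | 2          
Eve   | 1          
Frank | 1          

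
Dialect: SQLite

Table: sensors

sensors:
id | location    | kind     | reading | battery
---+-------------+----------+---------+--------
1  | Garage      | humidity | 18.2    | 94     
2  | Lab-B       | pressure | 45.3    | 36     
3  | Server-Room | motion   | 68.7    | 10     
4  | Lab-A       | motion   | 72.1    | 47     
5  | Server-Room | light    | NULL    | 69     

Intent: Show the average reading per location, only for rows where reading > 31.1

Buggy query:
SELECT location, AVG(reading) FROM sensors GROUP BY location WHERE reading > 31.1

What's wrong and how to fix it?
Bug: WHERE cannot follow GROUP BY

Fix: Move the WHERE clause before GROUP BY

Corrected query:
SELECT location, AVG(reading) FROM sensors WHERE reading > 31.1 GROUP BY location

Result:
location    | AVG(reading)
------------+-------------
Lab-A       | 72.1        
Lab-B       | 45.3        
Server-Room | 68.7        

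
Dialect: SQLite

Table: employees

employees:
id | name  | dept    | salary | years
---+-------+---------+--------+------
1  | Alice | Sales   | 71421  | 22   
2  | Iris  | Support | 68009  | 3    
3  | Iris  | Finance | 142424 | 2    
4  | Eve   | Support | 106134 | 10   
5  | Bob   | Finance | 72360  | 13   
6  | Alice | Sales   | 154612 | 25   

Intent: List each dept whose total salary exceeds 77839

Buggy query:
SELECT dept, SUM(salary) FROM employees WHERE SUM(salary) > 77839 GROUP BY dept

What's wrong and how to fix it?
Bug: Aggregate functions cannot appear in a WHERE clause

Fix: Move the aggregate condition to a HAVING clause

Corrected query:
SELECT dept, SUM(salary) FROM employees GROUP BY dept HAVING SUM(salary) > 77839

Result:
dept    | SUM(salary)
--------+------------
Finance | 214784     
Sales   | 226033     
Support | 174143     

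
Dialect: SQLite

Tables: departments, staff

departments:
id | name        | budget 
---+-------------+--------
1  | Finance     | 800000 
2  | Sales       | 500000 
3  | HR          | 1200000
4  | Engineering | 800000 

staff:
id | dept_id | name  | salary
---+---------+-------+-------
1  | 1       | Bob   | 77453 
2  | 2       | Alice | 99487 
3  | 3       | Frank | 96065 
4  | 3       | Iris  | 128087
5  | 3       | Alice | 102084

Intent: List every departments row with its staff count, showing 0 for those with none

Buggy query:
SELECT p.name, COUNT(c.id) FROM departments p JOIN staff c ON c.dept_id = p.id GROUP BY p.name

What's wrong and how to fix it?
Bug: An inner join excludes parents with zero children

Fix: Switch to LEFT JOIN to retain unmatched parent rows

Corrected query:
SELECT p.name, COUNT(c.id) FROM departments p LEFT JOIN staff c ON c.dept_id = p.id GROUP BY p.name

Result:
name        | COUNT(c.id)
------------+------------
Engineering | 0          
Finance     | 1          
HR          | 3          
Sales       | 1          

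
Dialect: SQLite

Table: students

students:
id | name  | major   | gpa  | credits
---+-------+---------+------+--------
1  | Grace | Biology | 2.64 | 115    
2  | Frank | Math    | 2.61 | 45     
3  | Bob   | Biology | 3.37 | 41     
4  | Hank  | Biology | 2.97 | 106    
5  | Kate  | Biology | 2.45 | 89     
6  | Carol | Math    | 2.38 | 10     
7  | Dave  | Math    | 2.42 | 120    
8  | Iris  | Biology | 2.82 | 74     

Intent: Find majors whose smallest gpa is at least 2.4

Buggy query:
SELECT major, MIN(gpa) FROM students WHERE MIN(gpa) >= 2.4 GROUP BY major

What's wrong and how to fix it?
Bug: MIN() in WHERE is a misuse of aggregate

Fix: Replace WHERE with HAVING after the GROUP BY

Corrected query:
SELECT major, MIN(gpa) FROM students GROUP BY major HAVING MIN(gpa) >= 2.4

Result:
major   | MIN(gpa)
--------+---------
Biology | 2.45    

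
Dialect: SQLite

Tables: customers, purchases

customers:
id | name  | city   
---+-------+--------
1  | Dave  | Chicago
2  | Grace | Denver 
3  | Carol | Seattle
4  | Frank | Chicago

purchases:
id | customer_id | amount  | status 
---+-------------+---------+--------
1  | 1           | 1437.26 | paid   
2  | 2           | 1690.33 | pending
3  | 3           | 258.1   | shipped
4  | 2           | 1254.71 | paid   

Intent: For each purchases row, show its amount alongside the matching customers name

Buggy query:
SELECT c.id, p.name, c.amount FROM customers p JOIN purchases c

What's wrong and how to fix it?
Bug: JOIN with no ON clause produces a cartesian product; every purchases row pairs with every customers row

Fix: Specify the join condition linking the foreign key to the parent id

Corrected query:
SELECT c.id, p.name, c.amount FROM customers p JOIN purchases c ON c.customer_id = p.id

Result:
id | name  | amount 
---+-------+--------
1  | Dave  | 1437.26
2  | Grace | 1690.33
3  | Carol | 258.1  
4  | Grace | 1254.71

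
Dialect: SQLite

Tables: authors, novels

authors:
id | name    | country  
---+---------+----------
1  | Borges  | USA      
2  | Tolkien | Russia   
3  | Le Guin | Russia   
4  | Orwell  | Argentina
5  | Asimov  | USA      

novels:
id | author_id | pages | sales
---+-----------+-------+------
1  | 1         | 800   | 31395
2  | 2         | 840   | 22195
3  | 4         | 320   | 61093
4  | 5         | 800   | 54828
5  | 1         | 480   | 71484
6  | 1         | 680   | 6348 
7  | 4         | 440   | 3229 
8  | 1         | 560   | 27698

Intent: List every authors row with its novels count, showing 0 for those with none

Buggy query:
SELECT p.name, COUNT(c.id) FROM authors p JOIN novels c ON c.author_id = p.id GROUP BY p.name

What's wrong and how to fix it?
Bug: INNER JOIN drops authors rows that have no matching novels rows

Fix: Switch to LEFT JOIN to retain unmatched parent rows

Corrected query:
SELECT p.name, COUNT(c.id) FROM authors p LEFT JOIN novels c ON c.author_id = p.id GROUP BY p.name

Result:
name    | COUNT(c.id)
--------+------------
Asimov  | 1          
Borges  | 4          
Le Guin | 0          
Orwell  | 2          
Tolkien | 1          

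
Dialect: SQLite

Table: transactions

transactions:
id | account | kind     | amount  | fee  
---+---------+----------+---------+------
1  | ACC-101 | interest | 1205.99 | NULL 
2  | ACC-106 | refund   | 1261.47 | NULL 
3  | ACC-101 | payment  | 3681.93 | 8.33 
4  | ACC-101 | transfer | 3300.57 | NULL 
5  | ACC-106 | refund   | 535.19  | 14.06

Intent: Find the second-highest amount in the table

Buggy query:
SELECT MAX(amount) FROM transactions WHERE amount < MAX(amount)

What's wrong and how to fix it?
Bug: The inner MAX is an aggregate inside WHERE, which is not allowed

Fix: Compute the overall MAX in a subquery, then take MAX of rows below it

Corrected query:
SELECT MAX(amount) FROM transactions WHERE amount < (SELECT MAX(amount) FROM transactions)

Result:
MAX(amount)
-----------
3300.57    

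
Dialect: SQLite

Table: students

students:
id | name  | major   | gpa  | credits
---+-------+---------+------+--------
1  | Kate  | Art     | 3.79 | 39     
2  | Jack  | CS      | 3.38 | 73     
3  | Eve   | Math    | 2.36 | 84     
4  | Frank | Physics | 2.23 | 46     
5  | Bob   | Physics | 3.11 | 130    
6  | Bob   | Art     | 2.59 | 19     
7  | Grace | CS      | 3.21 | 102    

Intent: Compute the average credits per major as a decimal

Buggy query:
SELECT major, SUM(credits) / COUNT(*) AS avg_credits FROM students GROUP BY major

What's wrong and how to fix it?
Bug: Both operands are integers, so '/' performs integer division and truncates

Fix: Cast one side to REAL so the division keeps the fractional part

Corrected query:
SELECT major, SUM(credits) * 1.0 / COUNT(*) AS avg_credits FROM students GROUP BY major

Result:
major   | avg_credits
--------+------------
Art     | 29         
CS      | 87.5       
Math    | 84         
Physics | 88         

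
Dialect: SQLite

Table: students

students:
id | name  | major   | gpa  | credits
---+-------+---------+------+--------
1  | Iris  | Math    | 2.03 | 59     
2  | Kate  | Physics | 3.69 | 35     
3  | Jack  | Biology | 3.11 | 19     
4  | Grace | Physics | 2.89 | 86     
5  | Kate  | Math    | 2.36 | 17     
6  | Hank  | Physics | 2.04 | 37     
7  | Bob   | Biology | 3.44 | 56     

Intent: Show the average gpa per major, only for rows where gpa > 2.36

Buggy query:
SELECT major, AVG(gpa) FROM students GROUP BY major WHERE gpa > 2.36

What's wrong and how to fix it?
Bug: Row-level WHERE must come before GROUP BY in the clause order

Fix: Place WHERE between FROM and GROUP BY

Corrected query:
SELECT major, AVG(gpa) FROM students WHERE gpa > 2.36 GROUP BY major

Result:
major   | AVG(gpa)
--------+---------
Biology | 3.275   
Physics | 3.29    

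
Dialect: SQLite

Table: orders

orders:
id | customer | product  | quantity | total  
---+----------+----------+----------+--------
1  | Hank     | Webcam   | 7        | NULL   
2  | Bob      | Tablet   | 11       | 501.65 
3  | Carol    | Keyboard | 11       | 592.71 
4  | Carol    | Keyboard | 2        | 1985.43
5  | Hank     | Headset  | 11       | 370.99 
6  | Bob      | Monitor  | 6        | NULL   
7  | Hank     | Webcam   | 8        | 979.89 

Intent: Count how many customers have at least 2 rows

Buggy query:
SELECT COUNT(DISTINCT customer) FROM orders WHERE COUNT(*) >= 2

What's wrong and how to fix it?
Bug: COUNT(*) cannot appear in WHERE; the per-group count doesn't exist yet

Fix: Use a subquery that GROUPs and filters with HAVING, then count its rows

Corrected query:
SELECT COUNT(*) FROM (SELECT customer FROM orders GROUP BY customer HAVING COUNT(*) >= 2)

Result:
COUNT(*)
--------
3       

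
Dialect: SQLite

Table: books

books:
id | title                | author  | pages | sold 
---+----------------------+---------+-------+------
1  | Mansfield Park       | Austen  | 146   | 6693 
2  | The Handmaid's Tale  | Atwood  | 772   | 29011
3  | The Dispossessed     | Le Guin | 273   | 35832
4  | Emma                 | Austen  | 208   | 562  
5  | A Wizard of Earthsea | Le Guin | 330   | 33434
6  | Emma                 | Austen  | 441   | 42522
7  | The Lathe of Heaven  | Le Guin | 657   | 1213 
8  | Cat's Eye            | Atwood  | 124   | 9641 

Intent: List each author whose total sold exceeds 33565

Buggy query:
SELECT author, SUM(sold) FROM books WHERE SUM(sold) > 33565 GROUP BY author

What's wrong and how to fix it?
Bug: Aggregate functions cannot appear in a WHERE clause

Fix: Use HAVING (which filters groups after aggregation) instead of WHERE

Corrected query:
SELECT author, SUM(sold) FROM books GROUP BY author HAVING SUM(sold) > 33565

Result:
author  | SUM(sold)
--------+----------
Atwood  | 38652    
Austen  | 49777    
Le Guin | 70479    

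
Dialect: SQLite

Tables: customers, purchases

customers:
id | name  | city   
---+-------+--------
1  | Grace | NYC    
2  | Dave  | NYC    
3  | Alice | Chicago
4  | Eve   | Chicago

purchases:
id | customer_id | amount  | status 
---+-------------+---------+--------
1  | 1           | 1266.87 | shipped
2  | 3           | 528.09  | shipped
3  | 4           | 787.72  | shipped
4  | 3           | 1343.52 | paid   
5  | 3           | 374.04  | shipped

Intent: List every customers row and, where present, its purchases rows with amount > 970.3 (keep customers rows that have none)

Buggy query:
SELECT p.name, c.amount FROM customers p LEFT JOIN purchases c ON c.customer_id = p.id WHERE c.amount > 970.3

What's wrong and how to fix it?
Bug: A WHERE condition on the right-hand table after LEFT JOIN drops unmatched parents

Fix: Put 'c.amount > 970.3' in the JOIN's ON clause instead of WHERE

Corrected query:
SELECT p.name, c.amount FROM customers p LEFT JOIN purchases c ON c.customer_id = p.id AND c.amount > 970.3

Result:
name  | amount 
------+--------
Grace | 1266.87
Dave  | NULL   
Alice | 1343.52
Eve   | NULL   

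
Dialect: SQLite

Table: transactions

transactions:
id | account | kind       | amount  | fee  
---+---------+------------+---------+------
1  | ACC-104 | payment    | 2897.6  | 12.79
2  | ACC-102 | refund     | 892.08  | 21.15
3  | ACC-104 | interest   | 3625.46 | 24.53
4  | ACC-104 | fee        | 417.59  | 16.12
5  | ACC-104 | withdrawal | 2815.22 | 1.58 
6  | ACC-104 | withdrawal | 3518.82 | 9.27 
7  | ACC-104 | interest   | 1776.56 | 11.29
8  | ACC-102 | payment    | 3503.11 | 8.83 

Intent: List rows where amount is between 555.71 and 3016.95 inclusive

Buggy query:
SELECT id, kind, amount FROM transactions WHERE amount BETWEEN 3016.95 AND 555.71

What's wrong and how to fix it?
Bug: The bounds are reversed; BETWEEN a AND b requires a <= b to match anything

Fix: Write BETWEEN 555.71 AND 3016.95

Corrected query:
SELECT id, kind, amount FROM transactions WHERE amount BETWEEN 555.71 AND 3016.95

Result:
id | kind       | amount 
---+------------+--------
1  | payment    | 2897.6 
2  | refund     | 892.08 
5  | withdrawal | 2815.22
7  | interest   | 1776.56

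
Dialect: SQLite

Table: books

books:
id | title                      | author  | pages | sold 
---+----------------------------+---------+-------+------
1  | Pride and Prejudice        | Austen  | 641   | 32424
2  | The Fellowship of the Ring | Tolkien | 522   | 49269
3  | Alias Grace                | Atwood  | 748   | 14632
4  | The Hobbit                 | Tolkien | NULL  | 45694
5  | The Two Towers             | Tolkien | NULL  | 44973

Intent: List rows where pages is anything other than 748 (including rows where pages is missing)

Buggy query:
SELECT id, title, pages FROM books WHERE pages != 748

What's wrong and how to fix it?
Bug: Inequality against NULL is unknown, not true; rows with NULL are dropped

Fix: Handle NULL separately with IS NULL alongside the inequality

Corrected query:
SELECT id, title, pages FROM books WHERE pages != 748 OR pages IS NULL

Result:
id | title                      | pages
---+----------------------------+------
1  | Pride and Prejudice        | 641  
2  | The Fellowship of the Ring | 522  
4  | The Hobbit                 | NULL 
5  | The Two Towers             | NULL 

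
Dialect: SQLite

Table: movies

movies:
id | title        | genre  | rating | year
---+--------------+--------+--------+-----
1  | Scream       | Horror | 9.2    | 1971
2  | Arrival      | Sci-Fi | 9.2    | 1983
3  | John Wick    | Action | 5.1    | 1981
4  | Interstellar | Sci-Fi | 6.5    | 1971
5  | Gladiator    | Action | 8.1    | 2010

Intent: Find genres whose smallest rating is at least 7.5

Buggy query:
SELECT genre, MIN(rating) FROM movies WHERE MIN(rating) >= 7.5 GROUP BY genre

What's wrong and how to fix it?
Bug: MIN() in WHERE is a misuse of aggregate

Fix: Replace WHERE with HAVING after the GROUP BY

Corrected query:
SELECT genre, MIN(rating) FROM movies GROUP BY genre HAVING MIN(rating) >= 7.5

Result:
genre  | MIN(rating)
-------+------------
Horror | 9.2        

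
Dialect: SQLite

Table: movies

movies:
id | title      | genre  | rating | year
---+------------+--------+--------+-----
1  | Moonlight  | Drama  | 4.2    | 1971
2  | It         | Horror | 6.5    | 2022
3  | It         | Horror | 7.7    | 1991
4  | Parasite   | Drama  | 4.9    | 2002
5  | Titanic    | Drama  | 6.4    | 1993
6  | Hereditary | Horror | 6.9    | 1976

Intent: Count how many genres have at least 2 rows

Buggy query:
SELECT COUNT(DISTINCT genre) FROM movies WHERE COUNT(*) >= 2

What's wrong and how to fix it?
Bug: COUNT(*) cannot appear in WHERE; the per-group count doesn't exist yet

Fix: Group first with HAVING COUNT(*) >= 2, then COUNT the resulting groups

Corrected query:
SELECT COUNT(*) FROM (SELECT genre FROM movies GROUP BY genre HAVING COUNT(*) >= 2)

Result:
COUNT(*)
--------
2       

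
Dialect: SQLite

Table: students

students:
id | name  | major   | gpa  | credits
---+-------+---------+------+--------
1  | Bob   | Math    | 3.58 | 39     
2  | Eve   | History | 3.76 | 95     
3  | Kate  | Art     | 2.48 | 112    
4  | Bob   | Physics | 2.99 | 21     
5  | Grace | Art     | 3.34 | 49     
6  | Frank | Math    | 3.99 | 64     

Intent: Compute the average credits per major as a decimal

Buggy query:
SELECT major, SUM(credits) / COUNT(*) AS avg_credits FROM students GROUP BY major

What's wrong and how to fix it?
Bug: Both operands are integers, so '/' performs integer division and truncates

Fix: Cast one side to REAL so the division keeps the fractional part

Corrected query:
SELECT major, SUM(credits) * 1.0 / COUNT(*) AS avg_credits FROM students GROUP BY major

Result:
major   | avg_credits
--------+------------
Art     | 80.5       
History | 95         
Math    | 51.5       
Physics | 21         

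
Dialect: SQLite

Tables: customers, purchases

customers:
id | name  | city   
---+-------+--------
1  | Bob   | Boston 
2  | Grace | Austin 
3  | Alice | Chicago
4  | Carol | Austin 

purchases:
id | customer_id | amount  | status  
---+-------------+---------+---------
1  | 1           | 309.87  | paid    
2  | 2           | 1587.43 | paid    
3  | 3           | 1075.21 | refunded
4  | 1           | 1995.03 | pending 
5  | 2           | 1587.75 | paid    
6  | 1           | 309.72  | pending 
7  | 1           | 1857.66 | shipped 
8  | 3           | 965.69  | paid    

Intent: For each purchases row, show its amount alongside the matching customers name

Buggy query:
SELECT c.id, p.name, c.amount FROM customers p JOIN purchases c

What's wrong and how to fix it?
Bug: JOIN with no ON clause produces a cartesian product; every purchases row pairs with every customers row

Fix: Specify the join condition linking the foreign key to the parent id

Corrected query:
SELECT c.id, p.name, c.amount FROM customers p JOIN purchases c ON c.customer_id = p.id

Result:
id | name  | amount 
---+-------+--------
1  | Bob   | 309.87 
2  | Grace | 1587.43
3  | Alice | 1075.21
4  | Bob   | 1995.03
5  | Grace | 1587.75
6  | Bob   | 309.72 
7  | Bob   | 1857.66
8  | Alice | 965.69 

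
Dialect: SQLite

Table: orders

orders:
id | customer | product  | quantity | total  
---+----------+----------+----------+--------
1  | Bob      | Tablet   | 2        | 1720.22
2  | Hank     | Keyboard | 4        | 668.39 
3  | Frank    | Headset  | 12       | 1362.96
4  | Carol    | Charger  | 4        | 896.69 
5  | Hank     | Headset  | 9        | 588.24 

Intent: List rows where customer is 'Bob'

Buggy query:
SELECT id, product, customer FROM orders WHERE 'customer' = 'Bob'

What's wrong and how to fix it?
Bug: 'customer' in single quotes is a string literal, not the column; the comparison is literal-vs-literal and never true

Fix: Reference the column as customer without single quotes

Corrected query:
SELECT id, product, customer FROM orders WHERE customer = 'Bob'

Result:
id | product | customer
---+---------+---------
1  | Tablet  | Bob     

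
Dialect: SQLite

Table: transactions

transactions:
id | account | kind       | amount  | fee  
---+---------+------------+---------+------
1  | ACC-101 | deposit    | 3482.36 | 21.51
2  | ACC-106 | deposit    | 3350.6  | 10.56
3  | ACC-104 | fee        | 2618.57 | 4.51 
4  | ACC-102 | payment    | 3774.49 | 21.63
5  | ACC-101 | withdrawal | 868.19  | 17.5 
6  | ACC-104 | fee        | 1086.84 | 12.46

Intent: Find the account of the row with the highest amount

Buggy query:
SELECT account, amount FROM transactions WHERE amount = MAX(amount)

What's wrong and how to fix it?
Bug: MAX(amount) is an aggregate and cannot be used directly in WHERE

Fix: Wrap MAX in a scalar subquery so WHERE compares against a single value

Corrected query:
SELECT account, amount FROM transactions WHERE amount = (SELECT MAX(amount) FROM transactions)

Result:
account | amount 
--------+--------
ACC-102 | 3774.49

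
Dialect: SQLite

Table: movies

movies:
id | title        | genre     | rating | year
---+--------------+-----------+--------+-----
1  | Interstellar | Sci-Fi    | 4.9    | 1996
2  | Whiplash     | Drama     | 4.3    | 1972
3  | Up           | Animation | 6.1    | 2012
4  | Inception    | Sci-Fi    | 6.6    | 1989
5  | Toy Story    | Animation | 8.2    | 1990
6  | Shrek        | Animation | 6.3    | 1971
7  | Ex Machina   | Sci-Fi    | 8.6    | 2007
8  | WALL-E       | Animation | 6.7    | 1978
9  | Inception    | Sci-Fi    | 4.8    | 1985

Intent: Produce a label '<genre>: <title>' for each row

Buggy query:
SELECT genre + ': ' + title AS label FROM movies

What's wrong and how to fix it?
Bug: '+' is numeric addition; on text columns SQLite converts them to 0 instead of concatenating

Fix: Replace + with || to concatenate text

Corrected query:
SELECT genre || ': ' || title AS label FROM movies

Result:
label               
--------------------
Sci-Fi: Interstellar
Drama: Whiplash     
Animation: Up       
Sci-Fi: Inception   
Animation: Toy Story
Animation: Shrek    
Sci-Fi: Ex Machina  
Animation: WALL-E   
Sci-Fi: Inception   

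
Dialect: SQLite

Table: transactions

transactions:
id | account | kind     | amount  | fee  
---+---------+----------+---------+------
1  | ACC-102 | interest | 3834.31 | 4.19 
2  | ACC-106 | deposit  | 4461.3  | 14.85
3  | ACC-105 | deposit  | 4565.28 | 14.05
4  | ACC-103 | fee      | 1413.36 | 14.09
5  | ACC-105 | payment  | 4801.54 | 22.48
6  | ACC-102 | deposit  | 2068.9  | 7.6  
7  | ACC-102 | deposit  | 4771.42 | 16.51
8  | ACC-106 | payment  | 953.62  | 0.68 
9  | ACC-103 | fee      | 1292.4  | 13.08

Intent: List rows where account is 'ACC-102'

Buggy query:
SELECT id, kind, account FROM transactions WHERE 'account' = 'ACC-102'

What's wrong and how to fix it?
Bug: Single quotes denote string literals in SQL; the column name is being compared as a constant string

Fix: Reference the column as account without single quotes

Corrected query:
SELECT id, kind, account FROM transactions WHERE account = 'ACC-102'

Result:
id | kind     | account
---+----------+--------
1  | interest | ACC-102
6  | deposit  | ACC-102
7  | deposit  | ACC-102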